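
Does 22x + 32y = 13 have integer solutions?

Step 1: Compute gcd(22, 32).
gcd(22, 32) = 2

Step 2: Check divisibility.
Does 2 divide 13? 13 = 2 x 6 + 1, so no.

By the theorem on linear Diophantine equations, 22x + 32y = 13 has integer solutions if and only if gcd(22, 32) divides 13. Since 2 does not divide 13, no solutions exist.

No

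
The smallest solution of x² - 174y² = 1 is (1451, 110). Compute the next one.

Solutions to x² - Dy² = 1 are generated by powers of (x₀ + y₀√D).
The next solution satisfies x₁ + y₁√174 = (x₀ + y₀√174)², giving:
x₁ = x₀² + 174y₀² = 1451² + 174·110² = 2105401 + 2105400 = 4210801
y₁ = 2x₀y₀ = 2·1451·110 = 319220

Verify: 4210801² - 174·319220² = 17730845061601 - 17730845061600 = 1 ✓

x = 4210801, y = 319220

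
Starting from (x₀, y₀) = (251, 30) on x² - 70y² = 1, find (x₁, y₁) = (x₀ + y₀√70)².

Solutions to x² - Dy² = 1 are generated by powers of (x₀ + y₀√D).
The next solution satisfies x₁ + y₁√70 = (x₀ + y₀√70)², giving:
x₁ = x₀² + 70y₀² = 251² + 70·30² = 63001 + 63000 = 126001
y₁ = 2x₀y₀ = 2·251·30 = 15060

Verify: 126001² - 70·15060² = 15876252001 - 15876252000 = 1 ✓

x = 126001, y = 15060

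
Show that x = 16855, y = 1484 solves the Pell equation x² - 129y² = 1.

Compute x² = 16855² = 284091025
Compute 129y² = 129·1484² = 129·2202256 = 284091024
x² - 129y² = 284091025 - 284091024 = 1
Since this equals 1, (16855, 1484) is a solution.

Yes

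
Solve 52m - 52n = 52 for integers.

Step 1: Check solvability.
gcd(52, 52) = 52
Since 52 divides 52, solutions exist.

Step 2: Apply extended Euclidean algorithm to find gcd.
We find integers such that 52*x0 + 52*y0 = 52

Step 3: Scale the particular solution.
Multiply by 52/52 = 1:
m = 0, n = -1

Step 4: Verify.
52*(0) - 52*(-1) = 52 = 52 ✓

m = 0, n = -1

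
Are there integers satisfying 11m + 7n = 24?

Step 1: Compute gcd(11, 7).
gcd(11, 7) = 1

Step 2: Check divisibility.
Does 1 divide 24? 24 = 1 x 24, so yes.

By the theorem on linear Diophantine equations, 11m + 7n = 24 has integer solutions if and only if gcd(11, 7) divides 24. Since 1 | 24, solutions exist.

Yes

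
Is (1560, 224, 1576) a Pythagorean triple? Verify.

Compute a² + b² = 1560² + 224² = 2433600 + 50176 = 2483776
Compute c² = 1576² = 2483776
Since 2483776 = 2483776, confirmed.

Yes, it is a Pythagorean triple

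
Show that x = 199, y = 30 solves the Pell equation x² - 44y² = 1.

Compute x² = 199² = 39601
Compute 44y² = 44·30² = 44·900 = 39600
x² - 44y² = 39601 - 39600 = 1
Since this equals 1, (199, 30) is a solution.

Yes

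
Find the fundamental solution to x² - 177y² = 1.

We seek the smallest positive integers (x, y) with x² - 177y² = 1, i.e., x² = 177y² + 1.
Try successive y values:
y = 1: x² = 177·1² + 1 = 178, not a perfect square
y = 2: x² = 177·2² + 1 = 709, not a perfect square
y = 3: x² = 177·3² + 1 = 1594, not a perfect square
... continuing the search (or via continued fractions) ...
y = 4692: x² = 177·4692² + 1 = 3896630929, x = 62423 ✓

Verify: 62423² - 177·4692² = 3896630929 - 3896630928 = 1 ✓

x = 62423, y = 4692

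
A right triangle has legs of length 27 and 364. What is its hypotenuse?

c² = a² + b² = 27² + 364² = 729 + 132496 = 133225
c = 365

365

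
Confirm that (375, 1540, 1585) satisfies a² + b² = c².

Compute a² + b² = 375² + 1540² = 140625 + 2371600 = 2512225
Compute c² = 1585² = 2512225
Since 2512225 = 2512225, confirmed.

Yes, it is a Pythagorean triple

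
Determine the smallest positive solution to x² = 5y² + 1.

We seek the smallest positive integers (x, y) with x² - 5y² = 1, i.e., x² = 5y² + 1.
Try successive y values:
y = 1: x² = 5·1² + 1 = 6, not a perfect square
y = 2: x² = 5·2² + 1 = 21, not a perfect square
y = 3: x² = 5·3² + 1 = 46, not a perfect square
... continuing the search (or via continued fractions) ...
y = 4: x² = 5·4² + 1 = 81, x = 9 ✓

Verify: 9² - 5·4² = 81 - 80 = 1 ✓

x = 9, y = 4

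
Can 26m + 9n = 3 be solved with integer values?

Step 1: Compute gcd(26, 9).
gcd(26, 9) = 1

Step 2: Check divisibility.
Does 1 divide 3? 3 = 1 x 3, so yes.

By the theorem on linear Diophantine equations, 26m + 9n = 3 has integer solutions if and only if gcd(26, 9) divides 3. Since 1 | 3, solutions exist.

Yes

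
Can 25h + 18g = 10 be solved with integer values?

Step 1: Compute gcd(25, 18).
gcd(25, 18) = 1

Step 2: Check divisibility.
Does 1 divide 10? 10 = 1 x 10, so yes.

By the theorem on linear Diophantine equations, 25h + 18g = 10 has integer solutions if and only if gcd(25, 18) divides 10. Since 1 | 10, solutions exist.

Yes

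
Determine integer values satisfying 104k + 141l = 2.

Step 1: Check solvability.
gcd(104, 141) = 1
Since 1 divides 2, solutions exist.

Step 2: Apply extended Euclidean algorithm to find gcd.
We find integers such that 104*x0 + 141*y0 = 1

Step 3: Scale the particular solution.
Multiply by 2/1 = 2:
k = -122, l = 90

Step 4: Verify.
104*(-122) + 141*(90) = 2 = 2 ✓

k = -122, l = 90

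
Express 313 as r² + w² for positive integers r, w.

We need to find integers r, w > 0 such that r² + w² = 313.
Trying r = 12: w² = 313 - 12² = 313 - 144 = 169
w = 13
Check: 12² + 13² = 144 + 169 = 313 ✓

313 = 12² + 13²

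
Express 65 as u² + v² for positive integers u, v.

We need to find integers u, v > 0 such that u² + v² = 65.
Trying u = 1: v² = 65 - 1² = 65 - 1 = 64
v = 8
Check: 1² + 8² = 1 + 64 = 65 ✓

65 = 1² + 8²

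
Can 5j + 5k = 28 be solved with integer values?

Step 1: Compute gcd(5, 5).
gcd(5, 5) = 5

Step 2: Check divisibility.
Does 5 divide 28? 28 = 5 x 5 + 3, so no.

By the theorem on linear Diophantine equations, 5j + 5k = 28 has integer solutions if and only if gcd(5, 5) divides 28. Since 5 does not divide 28, no solutions exist.

No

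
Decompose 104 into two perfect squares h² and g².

We need to find integers h, g > 0 such that h² + g² = 104.
Trying h = 2: g² = 104 - 2² = 104 - 4 = 100
g = 10
Check: 2² + 10² = 4 + 100 = 104 ✓

104 = 2² + 10²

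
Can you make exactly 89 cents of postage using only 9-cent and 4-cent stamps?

We need non-negative x, y with 9x + 4y = 89.
gcd(9, 4) = 1 divides 89, so integer solutions exist.
Search for a non-negative one: x = 1 gives 4y = 89 - 9 = 80, so y = 20.
Check: 9·1 + 4·20 = 89 ✓

Yes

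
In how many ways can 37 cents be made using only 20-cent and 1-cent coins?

We need non-negative integers (x, y) with 20x + 1y = 37.
For each x from 0 to 1, check if (37 - 20x) is a non-negative multiple of 1.
Solutions (x, y): (0,37), (1,17)
Count: 2

2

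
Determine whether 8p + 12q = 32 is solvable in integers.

Step 1: Compute gcd(8, 12).
gcd(8, 12) = 4

Step 2: Check divisibility.
Does 4 divide 32? 32 = 4 x 8, so yes.

By the theorem on linear Diophantine equations, 8p + 12q = 32 has integer solutions if and only if gcd(8, 12) divides 32. Since 4 | 32, solutions exist.

Yes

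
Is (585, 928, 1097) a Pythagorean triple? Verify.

Compute a² + b² = 585² + 928² = 342225 + 861184 = 1203409
Compute c² = 1097² = 1203409
Since 1203409 = 1203409, confirmed.

Yes, it is a Pythagorean triple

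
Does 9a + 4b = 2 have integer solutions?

Step 1: Compute gcd(9, 4).
gcd(9, 4) = 1

Step 2: Check divisibility.
Does 1 divide 2? 2 = 1 x 2, so yes.

By the theorem on linear Diophantine equations, 9a + 4b = 2 has integer solutions if and only if gcd(9, 4) divides 2. Since 1 | 2, solutions exist.

Yes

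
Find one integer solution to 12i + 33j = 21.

Step 1: Check solvability.
gcd(12, 33) = 3
Since 3 divides 21, solutions exist.

Step 2: Apply extended Euclidean algorithm to find gcd.
We find integers such that 12*x0 + 33*y0 = 3

Step 3: Scale the particular solution.
Multiply by 21/3 = 7:
i = 21, j = -7

Step 4: Verify.
12*(21) + 33*(-7) = 21 = 21 ✓

i = 21, j = -7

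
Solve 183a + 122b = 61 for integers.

Step 1: Check solvability.
gcd(183, 122) = 61
Since 61 divides 61, solutions exist.

Step 2: Apply extended Euclidean algorithm to find gcd.
We find integers such that 183*x0 + 122*y0 = 61

Step 3: Scale the particular solution.
Multiply by 61/61 = 1:
a = 1, b = -1

Step 4: Verify.
183*(1) + 122*(-1) = 61 = 61 ✓

a = 1, b = -1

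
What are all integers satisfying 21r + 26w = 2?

Step 1: Compute gcd(21, 26) = 1.
Since 1 divides 2, solutions exist.

Step 2: Find a particular solution using extended Euclidean algorithm.
We get r₀ = 10, w₀ = -8.
Check: 21*10 + 26*-8 = 2 = 2 ✓

Step 3: Write the general solution.
r = 10 + (26/1)t = 10 + 26t
w = -8 - (21/1)t = -8 - 21t
for any integer t.

r = 10 + 26t, w = -8 - 21t for integer t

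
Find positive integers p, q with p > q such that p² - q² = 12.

Factor: p² - q² = (p+q)(p-q) = 12.
We need two factors of 12 with the same parity.
Use p+q = 6 and p-q = 2 (product 6·2 = 12).
Adding: 2p = 8, so p = 4.
Subtracting: 2q = 4, so q = 2.
Check: 4² - 2² = 16 - 4 = 12 ✓

p = 4, q = 2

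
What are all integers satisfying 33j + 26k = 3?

Step 1: Compute gcd(33, 26) = 1.
Since 1 divides 3, solutions exist.

Step 2: Find a particular solution using extended Euclidean algorithm.
We get j₀ = -33, k₀ = 42.
Check: 33*-33 + 26*42 = 3 = 3 ✓

Step 3: Write the general solution.
j = -33 + (26/1)t = -33 + 26t
k = 42 - (33/1)t = 42 - 33t
for any integer t.

j = -33 + 26t, k = 42 - 33t for integer t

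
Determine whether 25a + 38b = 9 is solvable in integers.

Step 1: Compute gcd(25, 38).
gcd(25, 38) = 1

Step 2: Check divisibility.
Does 1 divide 9? 9 = 1 x 9, so yes.

By the theorem on linear Diophantine equations, 25a + 38b = 9 has integer solutions if and only if gcd(25, 38) divides 9. Since 1 | 9, solutions exist.

Yes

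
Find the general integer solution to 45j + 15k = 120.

Step 1: Compute gcd(45, 15) = 15.
Since 15 divides 120, solutions exist.

Step 2: Find a particular solution using extended Euclidean algorithm.
We get j₀ = 0, k₀ = 8.
Check: 45*0 + 15*8 = 120 = 120 ✓

Step 3: Write the general solution.
j = 0 + (15/15)t = 0 + 1t
k = 8 - (45/15)t = 8 - 3t
for any integer t.

j = 0 + 1t, k = 8 - 3t for integer t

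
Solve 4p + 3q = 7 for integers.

Step 1: Check solvability.
gcd(4, 3) = 1
Since 1 divides 7, solutions exist.

Step 2: Apply extended Euclidean algorithm to find gcd.
We find integers such that 4*x0 + 3*y0 = 1

Step 3: Scale the particular solution.
Multiply by 7/1 = 7:
p = 7, q = -7

Step 4: Verify.
4*(7) + 3*(-7) = 7 = 7 ✓

p = 7, q = -7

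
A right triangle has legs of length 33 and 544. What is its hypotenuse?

c² = a² + b² = 33² + 544² = 1089 + 295936 = 297025
c = 545

545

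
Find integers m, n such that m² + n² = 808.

We need to find integers m, n > 0 such that m² + n² = 808.
Trying m = 18: n² = 808 - 18² = 808 - 324 = 484
n = 22
Check: 18² + 22² = 324 + 484 = 808 ✓

808 = 18² + 22²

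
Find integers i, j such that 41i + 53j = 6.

Step 1: Check solvability.
gcd(41, 53) = 1
Since 1 divides 6, solutions exist.

Step 2: Apply extended Euclidean algorithm to find gcd.
We find integers such that 41*x0 + 53*y0 = 1

Step 3: Scale the particular solution.
Multiply by 6/1 = 6:
i = 132, j = -102

Step 4: Verify.
41*(132) + 53*(-102) = 6 = 6 ✓

i = 132, j = -102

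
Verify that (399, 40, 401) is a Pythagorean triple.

Compute a² + b²:
399² + 40² = 159201 + 1600 = 160801
Compute c²:
401² = 160801
Since 160801 = 160801, it is a Pythagorean triple.

Yes, it is a Pythagorean triple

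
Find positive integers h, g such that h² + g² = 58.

Search for h with 58 - h² a perfect square.
h = 3: 58 - 3² = 58 - 9 = 49 = 7² ✓
So h = 3, g = 7.

h = 3, g = 7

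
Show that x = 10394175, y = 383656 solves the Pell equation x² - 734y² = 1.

Compute x² = 10394175² = 108038873930625
Compute 734y² = 734·383656² = 734·147191926336 = 108038873930624
x² - 734y² = 108038873930625 - 108038873930624 = 1
Since this equals 1, (10394175, 383656) is a solution.

Yes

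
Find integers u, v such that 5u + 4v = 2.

Step 1: Check solvability.
gcd(5, 4) = 1
Since 1 divides 2, solutions exist.

Step 2: Apply extended Euclidean algorithm to find gcd.
We find integers such that 5*x0 + 4*y0 = 1

Step 3: Scale the particular solution.
Multiply by 2/1 = 2:
u = 2, v = -2

Step 4: Verify.
5*(2) + 4*(-2) = 2 = 2 ✓

u = 2, v = -2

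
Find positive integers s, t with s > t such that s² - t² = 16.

Factor: s² - t² = (s+t)(s-t) = 16.
We need two factors of 16 with the same parity.
Use s+t = 8 and s-t = 2 (product 8·2 = 16).
Adding: 2s = 10, so s = 5.
Subtracting: 2t = 6, so t = 3.
Check: 5² - 3² = 25 - 9 = 16 ✓

s = 5, t = 3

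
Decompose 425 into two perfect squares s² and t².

We need to find integers s, t > 0 such that s² + t² = 425.
Trying s = 5: t² = 425 - 5² = 425 - 25 = 400
t = 20
Check: 5² + 20² = 25 + 400 = 425 ✓

425 = 5² + 20²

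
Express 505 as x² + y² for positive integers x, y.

We need to find integers x, y > 0 such that x² + y² = 505.
Trying x = 8: y² = 505 - 8² = 505 - 64 = 441
y = 21
Check: 8² + 21² = 64 + 441 = 505 ✓

505 = 8² + 21²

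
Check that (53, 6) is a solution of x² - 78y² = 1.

Compute x² = 53² = 2809
Compute 78y² = 78·6² = 78·36 = 2808
x² - 78y² = 2809 - 2808 = 1
Since this equals 1, (53, 6) is a solution.

Yes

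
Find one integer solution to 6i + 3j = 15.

Step 1: Check solvability.
gcd(6, 3) = 3
Since 3 divides 15, solutions exist.

Step 2: Apply extended Euclidean algorithm to find gcd.
We find integers such that 6*x0 + 3*y0 = 3

Step 3: Scale the particular solution.
Multiply by 15/3 = 5:
i = 0, j = 5

Step 4: Verify.
6*(0) + 3*(5) = 15 = 15 ✓

i = 0, j = 5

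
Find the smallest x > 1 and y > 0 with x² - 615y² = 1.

We seek the smallest positive integers (x, y) with x² - 615y² = 1, i.e., x² = 615y² + 1.
Try successive y values:
y = 1: x² = 615·1² + 1 = 616, not a perfect square
y = 2: x² = 615·2² + 1 = 2461, not a perfect square
y = 3: x² = 615·3² + 1 = 5536, not a perfect square
... continuing the search (or via continued fractions) ...
y = 5: x² = 615·5² + 1 = 15376, x = 124 ✓

Verify: 124² - 615·5² = 15376 - 15375 = 1 ✓

x = 124, y = 5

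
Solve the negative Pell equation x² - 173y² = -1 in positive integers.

We need x² = 173y² - 1. Try successive y:
y = 1: x² = 173·1² - 1 = 172, not a perfect square
y = 2: x² = 173·2² - 1 = 691, not a perfect square
y = 3: x² = 173·3² - 1 = 1556, not a perfect square
...
y = 85: x² = 173·85² - 1 = 1249924 = 1118² ✓
Check: 1118² - 173·85² = 1249924 - 1249925 = -1 ✓

x = 1118, y = 85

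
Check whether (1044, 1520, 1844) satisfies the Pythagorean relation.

Compute a² + b²:
1044² + 1520² = 1089936 + 2310400 = 3400336
Compute c²:
1844² = 3400336
Since 3400336 = 3400336, it is a Pythagorean triple.

Yes, it is a Pythagorean triple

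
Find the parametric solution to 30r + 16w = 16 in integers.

Step 1: Compute gcd(30, 16) = 2.
Since 2 divides 16, solutions exist.

Step 2: Find a particular solution using extended Euclidean algorithm.
We get r₀ = -8, w₀ = 16.
Check: 30*-8 + 16*16 = 16 = 16 ✓

Step 3: Write the general solution.
r = -8 + (16/2)t = -8 + 8t
w = 16 - (30/2)t = 16 - 15t
for any integer t.

r = -8 + 8t, w = 16 - 15t for integer t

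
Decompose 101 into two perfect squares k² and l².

We need to find integers k, l > 0 such that k² + l² = 101.
Trying k = 1: l² = 101 - 1² = 101 - 1 = 100
l = 10
Check: 1² + 10² = 1 + 100 = 101 ✓

101 = 1² + 10²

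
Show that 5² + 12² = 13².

Compute a² + b² = 5² + 12² = 25 + 144 = 169
Compute c² = 13² = 169
Since 169 = 169, confirmed.

Yes, it is a Pythagorean triple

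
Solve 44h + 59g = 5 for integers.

Step 1: Check solvability.
gcd(44, 59) = 1
Since 1 divides 5, solutions exist.

Step 2: Apply extended Euclidean algorithm to find gcd.
We find integers such that 44*x0 + 59*y0 = 1

Step 3: Scale the particular solution.
Multiply by 5/1 = 5:
h = -20, g = 15

Step 4: Verify.
44*(-20) + 59*(15) = 5 = 5 ✓

h = -20, g = 15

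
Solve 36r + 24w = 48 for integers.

Step 1: Check solvability.
gcd(36, 24) = 12
Since 12 divides 48, solutions exist.

Step 2: Apply extended Euclidean algorithm to find gcd.
We find integers such that 36*x0 + 24*y0 = 12

Step 3: Scale the particular solution.
Multiply by 48/12 = 4:
r = 4, w = -4

Step 4: Verify.
36*(4) + 24*(-4) = 48 = 48 ✓

r = 4, w = -4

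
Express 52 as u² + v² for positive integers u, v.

We need to find integers u, v > 0 such that u² + v² = 52.
Trying u = 4: v² = 52 - 4² = 52 - 16 = 36
v = 6
Check: 4² + 6² = 16 + 36 = 52 ✓

52 = 4² + 6²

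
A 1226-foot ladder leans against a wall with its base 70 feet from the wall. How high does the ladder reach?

The ladder, wall, and ground form a right triangle with hypotenuse 1226 and one leg 70.
By the Pythagorean theorem: h² = 1226² - 70² = 1503076 - 4900 = 1498176
h = √1498176 = 1224 feet

1224 feet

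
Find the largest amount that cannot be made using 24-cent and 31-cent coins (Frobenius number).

For two coprime denominations a and b, the Frobenius number (largest value not representable as a non-negative combination) is ab - a - b.
Here gcd(24, 31) = 1, so they are coprime.
F(24, 31) = 24·31 - 24 - 31 = 744 - 55 = 689

689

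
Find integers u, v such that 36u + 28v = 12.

Step 1: Check solvability.
gcd(36, 28) = 4
Since 4 divides 12, solutions exist.

Step 2: Apply extended Euclidean algorithm to find gcd.
We find integers such that 36*x0 + 28*y0 = 4

Step 3: Scale the particular solution.
Multiply by 12/4 = 3:
u = -9, v = 12

Step 4: Verify.
36*(-9) + 28*(12) = 12 = 12 ✓

u = -9, v = 12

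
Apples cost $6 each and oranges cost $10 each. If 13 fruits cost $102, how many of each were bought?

Let a = apples, o = oranges.
a + o = 13
6a + 10o = 102
Substitute o = 13 - a:
6a + 10(13 - a) = 102
(6 - 10)a = 102 - 130
-4a = -28
a = 7, o = 13 - 7 = 6

Apples: 7, Oranges: 6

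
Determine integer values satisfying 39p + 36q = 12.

Step 1: Check solvability.
gcd(39, 36) = 3
Since 3 divides 12, solutions exist.

Step 2: Apply extended Euclidean algorithm to find gcd.
We find integers such that 39*x0 + 36*y0 = 3

Step 3: Scale the particular solution.
Multiply by 12/3 = 4:
p = 4, q = -4

Step 4: Verify.
39*(4) + 36*(-4) = 12 = 12 ✓

p = 4, q = -4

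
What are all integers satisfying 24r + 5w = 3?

Step 1: Compute gcd(24, 5) = 1.
Since 1 divides 3, solutions exist.

Step 2: Find a particular solution using extended Euclidean algorithm.
We get r₀ = -3, w₀ = 15.
Check: 24*-3 + 5*15 = 3 = 3 ✓

Step 3: Write the general solution.
r = -3 + (5/1)t = -3 + 5t
w = 15 - (24/1)t = 15 - 24t
for any integer t.

r = -3 + 5t, w = 15 - 24t for integer t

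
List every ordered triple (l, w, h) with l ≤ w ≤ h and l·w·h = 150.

Iterate l from 1 to ⌊150^(1/3)⌋. For each l dividing 150, iterate w ≥ l with w dividing 150/l, and set h = 150/(l·w).
Triples found (10): (1×1×150), (1×2×75), (1×3×50), (1×5×30), (1×6×25), (1×10×15), (2×3×25), (2×5×15), (3×5×10), (5×5×6)

(1×1×150), (1×2×75), (1×3×50), (1×5×30), (1×6×25), (1×10×15), (2×3×25), (2×5×15), (3×5×10), (5×5×6)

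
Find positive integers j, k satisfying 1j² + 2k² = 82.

Try small values of j and check whether (82 - 1j²)/2 is a perfect square.
j = 8: 1·8² = 64, so 2k² = 82 - 64 = 18, giving k² = 9, k = 3.
Check: 1·8² + 2·3² = 64 + 18 = 82 ✓

j = 8, k = 3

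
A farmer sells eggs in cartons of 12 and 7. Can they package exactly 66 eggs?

We need non-negative a, b with 12a + 7b = 66.
gcd(12, 7) = 1 divides 66.
Try a = 2: 7b = 66 - 24 = 42, so b = 6.
One way: 2 cartons of 12 and 6 cartons of 7.

Yes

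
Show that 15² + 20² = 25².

Compute a² + b² = 15² + 20² = 225 + 400 = 625
Compute c² = 25² = 625
Since 625 = 625, confirmed.

Yes, it is a Pythagorean triple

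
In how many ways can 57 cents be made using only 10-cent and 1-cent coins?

We need non-negative integers (x, y) with 10x + 1y = 57.
For each x from 0 to 5, check if (57 - 10x) is a non-negative multiple of 1.
Solutions (x, y): (0,57), (1,47), (2,37), (3,27), ...
Count: 6

6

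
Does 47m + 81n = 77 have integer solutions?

Step 1: Compute gcd(47, 81).
gcd(47, 81) = 1

Step 2: Check divisibility.
Does 1 divide 77? 77 = 1 x 77, so yes.

By the theorem on linear Diophantine equations, 47m + 81n = 77 has integer solutions if and only if gcd(47, 81) divides 77. Since 1 | 77, solutions exist.

Yes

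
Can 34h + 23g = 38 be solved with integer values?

Step 1: Compute gcd(34, 23).
gcd(34, 23) = 1

Step 2: Check divisibility.
Does 1 divide 38? 38 = 1 x 38, so yes.

By the theorem on linear Diophantine equations, 34h + 23g = 38 has integer solutions if and only if gcd(34, 23) divides 38. Since 1 | 38, solutions exist.

Yes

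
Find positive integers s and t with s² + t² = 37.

We need to find integers s, t > 0 such that s² + t² = 37.
Trying s = 1: t² = 37 - 1² = 37 - 1 = 36
t = 6
Check: 1² + 6² = 1 + 36 = 37 ✓

37 = 1² + 6²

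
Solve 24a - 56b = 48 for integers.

Step 1: Check solvability.
gcd(24, 56) = 8
Since 8 divides 48, solutions exist.

Step 2: Apply extended Euclidean algorithm to find gcd.
We find integers such that 24*x0 + 56*y0 = 8

Step 3: Scale the particular solution.
Multiply by 48/8 = 6:
a = -12, b = -6

Step 4: Verify.
24*(-12) - 56*(-6) = 48 = 48 ✓

a = -12, b = -6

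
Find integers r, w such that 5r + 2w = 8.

Step 1: Check solvability.
gcd(5, 2) = 1
Since 1 divides 8, solutions exist.

Step 2: Apply extended Euclidean algorithm to find gcd.
We find integers such that 5*x0 + 2*y0 = 1

Step 3: Scale the particular solution.
Multiply by 8/1 = 8:
r = 8, w = -16

Step 4: Verify.
5*(8) + 2*(-16) = 8 = 8 ✓

r = 8, w = -16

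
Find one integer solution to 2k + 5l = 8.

Step 1: Check solvability.
gcd(2, 5) = 1
Since 1 divides 8, solutions exist.

Step 2: Apply extended Euclidean algorithm to find gcd.
We find integers such that 2*x0 + 5*y0 = 1

Step 3: Scale the particular solution.
Multiply by 8/1 = 8:
k = -16, l = 8

Step 4: Verify.
2*(-16) + 5*(8) = 8 = 8 ✓

k = -16, l = 8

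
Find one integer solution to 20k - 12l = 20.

Step 1: Check solvability.
gcd(20, 12) = 4
Since 4 divides 20, solutions exist.

Step 2: Apply extended Euclidean algorithm to find gcd.
We find integers such that 20*x0 + 12*y0 = 4

Step 3: Scale the particular solution.
Multiply by 20/4 = 5:
k = -5, l = -10

Step 4: Verify.
20*(-5) - 12*(-10) = 20 = 20 ✓

k = -5, l = -10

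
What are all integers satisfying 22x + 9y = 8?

Step 1: Compute gcd(22, 9) = 1.
Since 1 divides 8, solutions exist.

Step 2: Find a particular solution using extended Euclidean algorithm.
We get x₀ = -16, y₀ = 40.
Check: 22*-16 + 9*40 = 8 = 8 ✓

Step 3: Write the general solution.
x = -16 + (9/1)t = -16 + 9t
y = 40 - (22/1)t = 40 - 22t
for any integer t.

x = -16 + 9t, y = 40 - 22t for integer t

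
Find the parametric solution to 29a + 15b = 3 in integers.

Step 1: Compute gcd(29, 15) = 1.
Since 1 divides 3, solutions exist.

Step 2: Find a particular solution using extended Euclidean algorithm.
We get a₀ = -3, b₀ = 6.
Check: 29*-3 + 15*6 = 3 = 3 ✓

Step 3: Write the general solution.
a = -3 + (15/1)t = -3 + 15t
b = 6 - (29/1)t = 6 - 29t
for any integer t.

a = -3 + 15t, b = 6 - 29t for integer t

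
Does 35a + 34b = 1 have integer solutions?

Step 1: Compute gcd(35, 34).
gcd(35, 34) = 1

Step 2: Check divisibility.
Does 1 divide 1? 1 = 1 x 1, so yes.

By the theorem on linear Diophantine equations, 35a + 34b = 1 has integer solutions if and only if gcd(35, 34) divides 1. Since 1 | 1, solutions exist.

Yes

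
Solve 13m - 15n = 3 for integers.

Step 1: Check solvability.
gcd(13, 15) = 1
Since 1 divides 3, solutions exist.

Step 2: Apply extended Euclidean algorithm to find gcd.
We find integers such that 13*x0 + 15*y0 = 1

Step 3: Scale the particular solution.
Multiply by 3/1 = 3:
m = 21, n = 18

Step 4: Verify.
13*(21) - 15*(18) = 3 = 3 ✓

m = 21, n = 18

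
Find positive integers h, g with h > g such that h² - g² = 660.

Factor: h² - g² = (h+g)(h-g) = 660.
We need two factors of 660 with the same parity.
Use h+g = 330 and h-g = 2 (product 330·2 = 660).
Adding: 2h = 332, so h = 166.
Subtracting: 2g = 328, so g = 164.
Check: 166² - 164² = 27556 - 26896 = 660 ✓

h = 166, g = 164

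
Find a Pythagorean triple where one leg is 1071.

We need the other leg and hypotenuse such that 1071² + x² = c².
Take x = 228, c = 1095: 1071² + 228² = 1147041 + 51984 = 1199025 = 1095² ✓
Triple: (1071, 228, 1095)

(1071, 228, 1095)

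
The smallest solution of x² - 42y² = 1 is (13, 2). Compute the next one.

Solutions to x² - Dy² = 1 are generated by powers of (x₀ + y₀√D).
The next solution satisfies x₁ + y₁√42 = (x₀ + y₀√42)², giving:
x₁ = x₀² + 42y₀² = 13² + 42·2² = 169 + 168 = 337
y₁ = 2x₀y₀ = 2·13·2 = 52

Verify: 337² - 42·52² = 113569 - 113568 = 1 ✓

x = 337, y = 52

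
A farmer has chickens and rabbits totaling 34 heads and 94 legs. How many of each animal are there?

Let c = chickens, r = rabbits.
Heads: c + r = 34
Legs: 2c + 4r = 94
From the first equation, c = 34 - r. Substitute:
2(34 - r) + 4r = 94
68 + 2r = 94
r = (94 - 68)/2 = 13
c = 34 - 13 = 21

Chickens: 21, Rabbits: 13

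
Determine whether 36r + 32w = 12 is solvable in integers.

Step 1: Compute gcd(36, 32).
gcd(36, 32) = 4

Step 2: Check divisibility.
Does 4 divide 12? 12 = 4 x 3, so yes.

By the theorem on linear Diophantine equations, 36r + 32w = 12 has integer solutions if and only if gcd(36, 32) divides 12. Since 4 | 12, solutions exist.

Yes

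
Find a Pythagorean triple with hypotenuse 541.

We need a² + b² = 541² = 292681.
Trying: 341² + 420² = 116281 + 176400 = 292681 ✓

(341, 420, 541)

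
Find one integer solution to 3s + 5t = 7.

Step 1: Check solvability.
gcd(3, 5) = 1
Since 1 divides 7, solutions exist.

Step 2: Apply extended Euclidean algorithm to find gcd.
We find integers such that 3*x0 + 5*y0 = 1

Step 3: Scale the particular solution.
Multiply by 7/1 = 7:
s = 14, t = -7

Step 4: Verify.
3*(14) + 5*(-7) = 7 = 7 ✓

s = 14, t = -7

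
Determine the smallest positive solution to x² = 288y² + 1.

We seek the smallest positive integers (x, y) with x² - 288y² = 1, i.e., x² = 288y² + 1.
Try successive y values:
y = 1: x² = 288·1² + 1 = 289, x = 17 ✓

Verify: 17² - 288·1² = 289 - 288 = 1 ✓

x = 17, y = 1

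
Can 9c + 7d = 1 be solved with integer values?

Step 1: Compute gcd(9, 7).
gcd(9, 7) = 1

Step 2: Check divisibility.
Does 1 divide 1? 1 = 1 x 1, so yes.

By the theorem on linear Diophantine equations, 9c + 7d = 1 has integer solutions if and only if gcd(9, 7) divides 1. Since 1 | 1, solutions exist.

Yes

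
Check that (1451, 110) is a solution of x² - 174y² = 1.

Compute x² = 1451² = 2105401
Compute 174y² = 174·110² = 174·12100 = 2105400
x² - 174y² = 2105401 - 2105400 = 1
Since this equals 1, (1451, 110) is a solution.

Yes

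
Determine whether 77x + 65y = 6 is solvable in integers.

Step 1: Compute gcd(77, 65).
gcd(77, 65) = 1

Step 2: Check divisibility.
Does 1 divide 6? 6 = 1 x 6, so yes.

By the theorem on linear Diophantine equations, 77x + 65y = 6 has integer solutions if and only if gcd(77, 65) divides 6. Since 1 | 6, solutions exist.

Yes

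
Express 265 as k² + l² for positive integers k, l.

We need to find integers k, l > 0 such that k² + l² = 265.
Trying k = 3: l² = 265 - 3² = 265 - 9 = 256
l = 16
Check: 3² + 16² = 9 + 256 = 265 ✓

265 = 3² + 16²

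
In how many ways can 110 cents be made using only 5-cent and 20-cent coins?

We need non-negative integers (x, y) with 5x + 20y = 110.
For each x from 0 to 22, check if (110 - 5x) is a non-negative multiple of 20.
Solutions (x, y): (2,5), (6,4), (10,3), (14,2), ...
Count: 6

6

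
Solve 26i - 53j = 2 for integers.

Step 1: Check solvability.
gcd(26, 53) = 1
Since 1 divides 2, solutions exist.

Step 2: Apply extended Euclidean algorithm to find gcd.
We find integers such that 26*x0 + 53*y0 = 1

Step 3: Scale the particular solution.
Multiply by 2/1 = 2:
i = -4, j = -2

Step 4: Verify.
26*(-4) - 53*(-2) = 2 = 2 ✓

i = -4, j = -2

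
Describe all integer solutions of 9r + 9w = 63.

Step 1: Compute gcd(9, 9) = 9.
Since 9 divides 63, solutions exist.

Step 2: Find a particular solution using extended Euclidean algorithm.
We get r₀ = 0, w₀ = 7.
Check: 9*0 + 9*7 = 63 = 63 ✓

Step 3: Write the general solution.
r = 0 + (9/9)t = 0 + 1t
w = 7 - (9/9)t = 7 - 1t
for any integer t.

r = 0 + 1t, w = 7 - 1t for integer t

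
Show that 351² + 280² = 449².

Compute a² + b²:
351² + 280² = 123201 + 78400 = 201601
Compute c²:
449² = 201601
Since 201601 = 201601, it is a Pythagorean triple.

Yes, it is a Pythagorean triple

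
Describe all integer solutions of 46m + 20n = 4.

Step 1: Compute gcd(46, 20) = 2.
Since 2 divides 4, solutions exist.

Step 2: Find a particular solution using extended Euclidean algorithm.
We get m₀ = -6, n₀ = 14.
Check: 46*-6 + 20*14 = 4 = 4 ✓

Step 3: Write the general solution.
m = -6 + (20/2)t = -6 + 10t
n = 14 - (46/2)t = 14 - 23t
for any integer t.

m = -6 + 10t, n = 14 - 23t for integer t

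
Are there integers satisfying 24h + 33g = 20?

Step 1: Compute gcd(24, 33).
gcd(24, 33) = 3

Step 2: Check divisibility.
Does 3 divide 20? 20 = 3 x 6 + 2, so no.

By the theorem on linear Diophantine equations, 24h + 33g = 20 has integer solutions if and only if gcd(24, 33) divides 20. Since 3 does not divide 20, no solutions exist.

No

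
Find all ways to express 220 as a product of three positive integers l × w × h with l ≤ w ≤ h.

Iterate l from 1 to ⌊220^(1/3)⌋. For each l dividing 220, iterate w ≥ l with w dividing 220/l, and set h = 220/(l·w).
Triples found (10): (1×1×220), (1×2×110), (1×4×55), (1×5×44), (1×10×22), (1×11×20), (2×2×55), (2×5×22), (2×10×11), (4×5×11)

(1×1×220), (1×2×110), (1×4×55), (1×5×44), (1×10×22), (1×11×20), (2×2×55), (2×5×22), (2×10×11), (4×5×11)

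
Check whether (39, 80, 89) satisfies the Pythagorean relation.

Compute a² + b²:
39² + 80² = 1521 + 6400 = 7921
Compute c²:
89² = 7921
Since 7921 = 7921, it is a Pythagorean triple.

Yes, it is a Pythagorean triple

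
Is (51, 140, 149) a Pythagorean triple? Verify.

Compute a² + b² = 51² + 140² = 2601 + 19600 = 22201
Compute c² = 149² = 22201
Since 22201 = 22201, confirmed.

Yes, it is a Pythagorean triple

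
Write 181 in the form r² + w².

We need to find integers r, w > 0 such that r² + w² = 181.
Trying r = 9: w² = 181 - 9² = 181 - 81 = 100
w = 10
Check: 9² + 10² = 81 + 100 = 181 ✓

181 = 9² + 10²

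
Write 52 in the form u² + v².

We need to find integers u, v > 0 such that u² + v² = 52.
Trying u = 4: v² = 52 - 4² = 52 - 16 = 36
v = 6
Check: 4² + 6² = 16 + 36 = 52 ✓

52 = 4² + 6²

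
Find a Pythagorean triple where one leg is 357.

We need the other leg and hypotenuse such that 357² + x² = c².
Take x = 1276, c = 1325: 357² + 1276² = 127449 + 1628176 = 1755625 = 1325² ✓
Triple: (357, 1276, 1325)

(357, 1276, 1325)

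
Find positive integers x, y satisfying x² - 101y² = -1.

We need x² = 101y² - 1. Try successive y:
y = 1: x² = 101·1² - 1 = 100 = 10² ✓
Check: 10² - 101·1² = 100 - 101 = -1 ✓

x = 10, y = 1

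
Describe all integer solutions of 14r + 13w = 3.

Step 1: Compute gcd(14, 13) = 1.
Since 1 divides 3, solutions exist.

Step 2: Find a particular solution using extended Euclidean algorithm.
We get r₀ = 3, w₀ = -3.
Check: 14*3 + 13*-3 = 3 = 3 ✓

Step 3: Write the general solution.
r = 3 + (13/1)t = 3 + 13t
w = -3 - (14/1)t = -3 - 14t
for any integer t.

r = 3 + 13t, w = -3 - 14t for integer t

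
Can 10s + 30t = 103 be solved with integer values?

Step 1: Compute gcd(10, 30).
gcd(10, 30) = 10

Step 2: Check divisibility.
Does 10 divide 103? 103 = 10 x 10 + 3, so no.

By the theorem on linear Diophantine equations, 10s + 30t = 103 has integer solutions if and only if gcd(10, 30) divides 103. Since 10 does not divide 103, no solutions exist.

No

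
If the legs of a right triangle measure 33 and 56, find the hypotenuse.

c² = a² + b² = 33² + 56² = 1089 + 3136 = 4225
c = 65

65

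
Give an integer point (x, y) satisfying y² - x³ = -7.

Try small integer x values and check whether x³ - 7 is a perfect square.
x = 2: x³ - 7 = 2³ - 7 = 8 - 7 = 1
Is 1 a perfect square? 1² = 1 ✓
So (x, y) = (2, 1) is a solution.

x = 2, y = 1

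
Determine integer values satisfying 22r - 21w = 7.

Step 1: Check solvability.
gcd(22, 21) = 1
Since 1 divides 7, solutions exist.

Step 2: Apply extended Euclidean algorithm to find gcd.
We find integers such that 22*x0 + 21*y0 = 1

Step 3: Scale the particular solution.
Multiply by 7/1 = 7:
r = 7, w = 7

Step 4: Verify.
22*(7) - 21*(7) = 7 = 7 ✓

r = 7, w = 7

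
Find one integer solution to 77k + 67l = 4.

Step 1: Check solvability.
gcd(77, 67) = 1
Since 1 divides 4, solutions exist.

Step 2: Apply extended Euclidean algorithm to find gcd.
We find integers such that 77*x0 + 67*y0 = 1

Step 3: Scale the particular solution.
Multiply by 4/1 = 4:
k = -80, l = 92

Step 4: Verify.
77*(-80) + 67*(92) = 4 = 4 ✓

k = -80, l = 92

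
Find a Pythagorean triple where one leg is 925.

We need the other leg and hypotenuse such that 925² + x² = c².
Take x = 372, c = 997: 925² + 372² = 855625 + 138384 = 994009 = 997² ✓
Triple: (925, 372, 997)

(925, 372, 997)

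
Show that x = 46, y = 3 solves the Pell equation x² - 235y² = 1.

Compute x² = 46² = 2116
Compute 235y² = 235·3² = 235·9 = 2115
x² - 235y² = 2116 - 2115 = 1
Since this equals 1, (46, 3) is a solution.

Yes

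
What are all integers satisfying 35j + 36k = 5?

Step 1: Compute gcd(35, 36) = 1.
Since 1 divides 5, solutions exist.

Step 2: Find a particular solution using extended Euclidean algorithm.
We get j₀ = -5, k₀ = 5.
Check: 35*-5 + 36*5 = 5 = 5 ✓

Step 3: Write the general solution.
j = -5 + (36/1)t = -5 + 36t
k = 5 - (35/1)t = 5 - 35t
for any integer t.

j = -5 + 36t, k = 5 - 35t for integer t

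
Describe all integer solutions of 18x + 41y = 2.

Step 1: Compute gcd(18, 41) = 1.
Since 1 divides 2, solutions exist.

Step 2: Find a particular solution using extended Euclidean algorithm.
We get x₀ = 32, y₀ = -14.
Check: 18*32 + 41*-14 = 2 = 2 ✓

Step 3: Write the general solution.
x = 32 + (41/1)t = 32 + 41t
y = -14 - (18/1)t = -14 - 18t
for any integer t.

x = 32 + 41t, y = -14 - 18t for integer t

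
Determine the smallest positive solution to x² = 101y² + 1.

We seek the smallest positive integers (x, y) with x² - 101y² = 1, i.e., x² = 101y² + 1.
Try successive y values:
y = 1: x² = 101·1² + 1 = 102, not a perfect square
y = 2: x² = 101·2² + 1 = 405, not a perfect square
y = 3: x² = 101·3² + 1 = 910, not a perfect square
... continuing the search (or via continued fractions) ...
y = 20: x² = 101·20² + 1 = 40401, x = 201 ✓

Verify: 201² - 101·20² = 40401 - 40400 = 1 ✓

x = 201, y = 20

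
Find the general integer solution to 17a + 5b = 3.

Step 1: Compute gcd(17, 5) = 1.
Since 1 divides 3, solutions exist.

Step 2: Find a particular solution using extended Euclidean algorithm.
We get a₀ = -6, b₀ = 21.
Check: 17*-6 + 5*21 = 3 = 3 ✓

Step 3: Write the general solution.
a = -6 + (5/1)t = -6 + 5t
b = 21 - (17/1)t = 21 - 17t
for any integer t.

a = -6 + 5t, b = 21 - 17t for integer t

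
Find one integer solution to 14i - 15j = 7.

Step 1: Check solvability.
gcd(14, 15) = 1
Since 1 divides 7, solutions exist.

Step 2: Apply extended Euclidean algorithm to find gcd.
We find integers such that 14*x0 + 15*y0 = 1

Step 3: Scale the particular solution.
Multiply by 7/1 = 7:
i = -7, j = -7

Step 4: Verify.
14*(-7) - 15*(-7) = 7 = 7 ✓

i = -7, j = -7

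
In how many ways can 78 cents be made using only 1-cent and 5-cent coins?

We need non-negative integers (x, y) with 1x + 5y = 78.
For each x from 0 to 78, check if (78 - 1x) is a non-negative multiple of 5.
Solutions (x, y): (3,15), (8,14), (13,13), (18,12), ...
Count: 16

16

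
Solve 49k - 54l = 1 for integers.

Step 1: Check solvability.
gcd(49, 54) = 1
Since 1 divides 1, solutions exist.

Step 2: Apply extended Euclidean algorithm to find gcd.
We find integers such that 49*x0 + 54*y0 = 1

Step 3: Scale the particular solution.
Multiply by 1/1 = 1:
k = -11, l = -10

Step 4: Verify.
49*(-11) - 54*(-10) = 1 = 1 ✓

k = -11, l = -10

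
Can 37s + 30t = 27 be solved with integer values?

Step 1: Compute gcd(37, 30).
gcd(37, 30) = 1

Step 2: Check divisibility.
Does 1 divide 27? 27 = 1 x 27, so yes.

By the theorem on linear Diophantine equations, 37s + 30t = 27 has integer solutions if and only if gcd(37, 30) divides 27. Since 1 | 27, solutions exist.

Yes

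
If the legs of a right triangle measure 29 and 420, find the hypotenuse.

c² = a² + b² = 29² + 420² = 841 + 176400 = 177241
c = 421

421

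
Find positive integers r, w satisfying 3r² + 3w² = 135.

Try small values of r and check whether (135 - 3r²)/3 is a perfect square.
r = 6: 3·6² = 108, so 3w² = 135 - 108 = 27, giving w² = 9, w = 3.
Check: 3·6² + 3·3² = 108 + 27 = 135 ✓

r = 6, w = 3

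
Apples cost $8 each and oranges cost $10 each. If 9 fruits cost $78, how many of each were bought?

Let a = apples, o = oranges.
a + o = 9
8a + 10o = 78
Substitute o = 9 - a:
8a + 10(9 - a) = 78
(8 - 10)a = 78 - 90
-2a = -12
a = 6, o = 9 - 6 = 3

Apples: 6, Oranges: 3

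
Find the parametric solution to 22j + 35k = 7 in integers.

Step 1: Compute gcd(22, 35) = 1.
Since 1 divides 7, solutions exist.

Step 2: Find a particular solution using extended Euclidean algorithm.
We get j₀ = 56, k₀ = -35.
Check: 22*56 + 35*-35 = 7 = 7 ✓

Step 3: Write the general solution.
j = 56 + (35/1)t = 56 + 35t
k = -35 - (22/1)t = -35 - 22t
for any integer t.

j = 56 + 35t, k = -35 - 22t for integer t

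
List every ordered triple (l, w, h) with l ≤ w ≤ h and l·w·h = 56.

Iterate l from 1 to ⌊56^(1/3)⌋. For each l dividing 56, iterate w ≥ l with w dividing 56/l, and set h = 56/(l·w).
Triples found (6): (1×1×56), (1×2×28), (1×4×14), (1×7×8), (2×2×14), (2×4×7)

(1×1×56), (1×2×28), (1×4×14), (1×7×8), (2×2×14), (2×4×7)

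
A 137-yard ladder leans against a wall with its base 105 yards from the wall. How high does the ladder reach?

The ladder, wall, and ground form a right triangle with hypotenuse 137 and one leg 105.
By the Pythagorean theorem: h² = 137² - 105² = 18769 - 11025 = 7744
h = √7744 = 88 yards

88 yards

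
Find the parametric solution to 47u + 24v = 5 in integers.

Step 1: Compute gcd(47, 24) = 1.
Since 1 divides 5, solutions exist.

Step 2: Find a particular solution using extended Euclidean algorithm.
We get u₀ = -5, v₀ = 10.
Check: 47*-5 + 24*10 = 5 = 5 ✓

Step 3: Write the general solution.
u = -5 + (24/1)t = -5 + 24t
v = 10 - (47/1)t = 10 - 47t
for any integer t.

u = -5 + 24t, v = 10 - 47t for integer t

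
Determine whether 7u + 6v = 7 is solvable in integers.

Step 1: Compute gcd(7, 6).
gcd(7, 6) = 1

Step 2: Check divisibility.
Does 1 divide 7? 7 = 1 x 7, so yes.

By the theorem on linear Diophantine equations, 7u + 6v = 7 has integer solutions if and only if gcd(7, 6) divides 7. Since 1 | 7, solutions exist.

Yes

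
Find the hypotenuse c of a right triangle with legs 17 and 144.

c² = a² + b² = 17² + 144² = 289 + 20736 = 21025
c = 145

145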